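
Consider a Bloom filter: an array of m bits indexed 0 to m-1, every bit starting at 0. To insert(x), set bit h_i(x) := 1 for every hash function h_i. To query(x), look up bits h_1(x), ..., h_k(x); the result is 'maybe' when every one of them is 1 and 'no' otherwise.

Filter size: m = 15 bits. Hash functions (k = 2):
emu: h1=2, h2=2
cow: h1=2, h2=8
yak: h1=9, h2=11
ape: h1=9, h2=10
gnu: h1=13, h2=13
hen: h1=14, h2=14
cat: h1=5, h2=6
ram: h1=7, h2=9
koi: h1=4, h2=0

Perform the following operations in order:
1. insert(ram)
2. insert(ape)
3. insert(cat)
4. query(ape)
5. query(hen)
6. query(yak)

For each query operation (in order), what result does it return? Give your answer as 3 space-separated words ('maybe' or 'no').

Answer: maybe no no

Derivation:
Start: bits=000000000000000
Op 1: insert ram -> sets bits 7 9 -> bits=000000010100000
Op 2: insert ape -> sets bits 9 10 -> bits=000000010110000
Op 3: insert cat -> sets bits 5 6 -> bits=000001110110000
Op 4: query ape -> checks bit9=1, bit10=1 (all 1) -> maybe
Op 5: query hen -> checks bit14=0 (has a 0) -> no
Op 6: query yak -> checks bit9=1, bit11=0 (has a 0) -> no
Query results in order: maybe no no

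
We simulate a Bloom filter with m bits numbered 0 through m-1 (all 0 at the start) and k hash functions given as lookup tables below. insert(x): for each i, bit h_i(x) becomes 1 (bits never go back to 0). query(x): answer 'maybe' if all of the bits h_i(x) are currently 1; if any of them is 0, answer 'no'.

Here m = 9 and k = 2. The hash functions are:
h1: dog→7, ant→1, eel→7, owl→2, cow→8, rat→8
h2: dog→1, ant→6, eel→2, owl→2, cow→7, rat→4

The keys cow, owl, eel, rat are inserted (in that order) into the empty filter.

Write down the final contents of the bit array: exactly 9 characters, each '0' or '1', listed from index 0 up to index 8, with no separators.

Answer: 001010011

Derivation:
Start: bits=000000000
After insert 'cow': sets bits 7 8 -> bits=000000011
After insert 'owl': sets bits 2 -> bits=001000011
After insert 'eel': sets bits 2 7 -> bits=001000011
After insert 'rat': sets bits 4 8 -> bits=001010011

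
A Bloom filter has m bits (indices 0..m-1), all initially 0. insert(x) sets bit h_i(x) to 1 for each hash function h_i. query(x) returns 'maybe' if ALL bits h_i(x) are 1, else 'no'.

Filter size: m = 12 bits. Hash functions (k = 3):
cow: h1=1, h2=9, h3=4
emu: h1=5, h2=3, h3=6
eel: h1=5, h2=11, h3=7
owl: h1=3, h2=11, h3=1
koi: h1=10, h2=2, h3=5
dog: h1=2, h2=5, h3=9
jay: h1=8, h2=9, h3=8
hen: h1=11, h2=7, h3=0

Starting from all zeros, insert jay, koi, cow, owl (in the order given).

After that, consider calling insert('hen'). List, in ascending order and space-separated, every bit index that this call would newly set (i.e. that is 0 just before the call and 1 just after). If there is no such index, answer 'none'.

Answer: 0 7

Derivation:
Start: bits=000000000000
After insert 'jay': sets bits 8 9 -> bits=000000001100
After insert 'koi': sets bits 2 5 10 -> bits=001001001110
After insert 'cow': sets bits 1 4 9 -> bits=011011001110
After insert 'owl': sets bits 1 3 11 -> bits=011111001111
insert 'hen' would touch bits 0 7 11; currently bit0=0, bit7=0, bit11=1
Bits that are 0 among those (would change 0->1): 0 7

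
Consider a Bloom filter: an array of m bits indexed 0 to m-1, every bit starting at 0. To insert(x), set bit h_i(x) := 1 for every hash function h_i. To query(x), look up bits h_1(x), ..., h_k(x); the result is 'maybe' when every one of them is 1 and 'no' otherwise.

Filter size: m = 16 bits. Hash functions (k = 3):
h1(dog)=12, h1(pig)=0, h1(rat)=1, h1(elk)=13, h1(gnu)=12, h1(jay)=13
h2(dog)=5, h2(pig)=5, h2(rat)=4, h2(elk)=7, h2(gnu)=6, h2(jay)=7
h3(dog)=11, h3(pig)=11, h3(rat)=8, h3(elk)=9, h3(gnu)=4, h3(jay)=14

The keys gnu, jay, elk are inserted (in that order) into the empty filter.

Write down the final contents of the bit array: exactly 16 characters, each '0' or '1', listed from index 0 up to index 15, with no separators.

Start: bits=0000000000000000
After insert 'gnu': sets bits 4 6 12 -> bits=0000101000001000
After insert 'jay': sets bits 7 13 14 -> bits=0000101100001110
After insert 'elk': sets bits 7 9 13 -> bits=0000101101001110

Answer: 0000101101001110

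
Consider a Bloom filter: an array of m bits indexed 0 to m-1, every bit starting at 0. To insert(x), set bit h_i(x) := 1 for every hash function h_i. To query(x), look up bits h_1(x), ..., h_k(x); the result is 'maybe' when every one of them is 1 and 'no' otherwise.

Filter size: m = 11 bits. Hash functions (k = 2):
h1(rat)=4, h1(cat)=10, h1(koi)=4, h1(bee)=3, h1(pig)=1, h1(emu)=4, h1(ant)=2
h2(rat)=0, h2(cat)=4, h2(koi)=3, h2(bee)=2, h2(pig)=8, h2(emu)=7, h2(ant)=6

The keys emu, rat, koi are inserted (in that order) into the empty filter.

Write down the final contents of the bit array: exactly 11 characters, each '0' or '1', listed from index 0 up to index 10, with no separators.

Start: bits=00000000000
After insert 'emu': sets bits 4 7 -> bits=00001001000
After insert 'rat': sets bits 0 4 -> bits=10001001000
After insert 'koi': sets bits 3 4 -> bits=10011001000

Answer: 10011001000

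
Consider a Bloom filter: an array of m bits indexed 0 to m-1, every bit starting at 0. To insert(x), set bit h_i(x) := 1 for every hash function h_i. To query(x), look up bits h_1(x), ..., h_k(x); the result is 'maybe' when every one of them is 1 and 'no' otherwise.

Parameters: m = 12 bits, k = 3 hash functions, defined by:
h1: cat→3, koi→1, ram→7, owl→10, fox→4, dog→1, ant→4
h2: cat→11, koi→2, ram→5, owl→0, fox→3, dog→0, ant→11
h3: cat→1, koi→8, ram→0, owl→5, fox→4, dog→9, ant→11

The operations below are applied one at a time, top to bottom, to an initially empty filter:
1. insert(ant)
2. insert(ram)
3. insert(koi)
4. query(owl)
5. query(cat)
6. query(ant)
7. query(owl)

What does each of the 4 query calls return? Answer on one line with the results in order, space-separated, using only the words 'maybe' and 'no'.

Start: bits=000000000000
Op 1: insert ant -> sets bits 4 11 -> bits=000010000001
Op 2: insert ram -> sets bits 0 5 7 -> bits=100011010001
Op 3: insert koi -> sets bits 1 2 8 -> bits=111011011001
Op 4: query owl -> checks bit0=1, bit5=1, bit10=0 (has a 0) -> no
Op 5: query cat -> checks bit1=1, bit3=0, bit11=1 (has a 0) -> no
Op 6: query ant -> checks bit4=1, bit11=1 (all 1) -> maybe
Op 7: query owl -> checks bit0=1, bit5=1, bit10=0 (has a 0) -> no
Query results in order: no no maybe no

Answer: no no maybe no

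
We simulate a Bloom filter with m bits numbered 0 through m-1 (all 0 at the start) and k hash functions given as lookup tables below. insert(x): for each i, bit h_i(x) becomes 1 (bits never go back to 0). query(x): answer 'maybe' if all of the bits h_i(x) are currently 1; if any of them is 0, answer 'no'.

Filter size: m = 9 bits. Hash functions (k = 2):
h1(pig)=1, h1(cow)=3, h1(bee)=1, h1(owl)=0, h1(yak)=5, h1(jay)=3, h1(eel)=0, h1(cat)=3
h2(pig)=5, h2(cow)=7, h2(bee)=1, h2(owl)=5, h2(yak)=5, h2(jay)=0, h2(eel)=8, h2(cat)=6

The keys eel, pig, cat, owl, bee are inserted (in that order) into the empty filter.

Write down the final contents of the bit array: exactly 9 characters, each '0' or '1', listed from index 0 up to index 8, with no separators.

Start: bits=000000000
After insert 'eel': sets bits 0 8 -> bits=100000001
After insert 'pig': sets bits 1 5 -> bits=110001001
After insert 'cat': sets bits 3 6 -> bits=110101101
After insert 'owl': sets bits 0 5 -> bits=110101101
After insert 'bee': sets bits 1 -> bits=110101101

Answer: 110101101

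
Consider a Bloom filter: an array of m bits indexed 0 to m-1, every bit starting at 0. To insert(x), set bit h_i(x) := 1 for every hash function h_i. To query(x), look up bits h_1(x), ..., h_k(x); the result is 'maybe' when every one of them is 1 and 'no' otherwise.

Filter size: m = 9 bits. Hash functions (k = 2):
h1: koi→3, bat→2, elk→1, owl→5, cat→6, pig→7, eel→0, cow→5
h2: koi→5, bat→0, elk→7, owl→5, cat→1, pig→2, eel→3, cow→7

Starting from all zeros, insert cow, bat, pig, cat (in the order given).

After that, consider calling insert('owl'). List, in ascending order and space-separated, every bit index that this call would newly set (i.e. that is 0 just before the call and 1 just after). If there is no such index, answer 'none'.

Answer: none

Derivation:
Start: bits=000000000
After insert 'cow': sets bits 5 7 -> bits=000001010
After insert 'bat': sets bits 0 2 -> bits=101001010
After insert 'pig': sets bits 2 7 -> bits=101001010
After insert 'cat': sets bits 1 6 -> bits=111001110
insert 'owl' would touch bits 5; currently bit5=1
Bits that are 0 among those (would change 0->1): none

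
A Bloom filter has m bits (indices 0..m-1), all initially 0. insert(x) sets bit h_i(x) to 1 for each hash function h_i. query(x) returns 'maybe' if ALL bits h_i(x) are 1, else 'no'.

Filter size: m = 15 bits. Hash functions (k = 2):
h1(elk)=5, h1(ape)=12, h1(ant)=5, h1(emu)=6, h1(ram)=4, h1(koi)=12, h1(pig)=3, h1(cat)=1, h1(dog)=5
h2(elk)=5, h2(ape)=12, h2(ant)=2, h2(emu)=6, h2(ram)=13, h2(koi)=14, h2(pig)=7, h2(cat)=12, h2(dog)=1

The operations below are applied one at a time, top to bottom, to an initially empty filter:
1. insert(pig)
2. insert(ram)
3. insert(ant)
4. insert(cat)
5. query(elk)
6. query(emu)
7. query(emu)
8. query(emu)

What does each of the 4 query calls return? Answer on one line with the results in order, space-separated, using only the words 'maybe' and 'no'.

Answer: maybe no no no

Derivation:
Start: bits=000000000000000
Op 1: insert pig -> sets bits 3 7 -> bits=000100010000000
Op 2: insert ram -> sets bits 4 13 -> bits=000110010000010
Op 3: insert ant -> sets bits 2 5 -> bits=001111010000010
Op 4: insert cat -> sets bits 1 12 -> bits=011111010000110
Op 5: query elk -> checks bit5=1 (all 1) -> maybe
Op 6: query emu -> checks bit6=0 (has a 0) -> no
Op 7: query emu -> checks bit6=0 (has a 0) -> no
Op 8: query emu -> checks bit6=0 (has a 0) -> no
Query results in order: maybe no no no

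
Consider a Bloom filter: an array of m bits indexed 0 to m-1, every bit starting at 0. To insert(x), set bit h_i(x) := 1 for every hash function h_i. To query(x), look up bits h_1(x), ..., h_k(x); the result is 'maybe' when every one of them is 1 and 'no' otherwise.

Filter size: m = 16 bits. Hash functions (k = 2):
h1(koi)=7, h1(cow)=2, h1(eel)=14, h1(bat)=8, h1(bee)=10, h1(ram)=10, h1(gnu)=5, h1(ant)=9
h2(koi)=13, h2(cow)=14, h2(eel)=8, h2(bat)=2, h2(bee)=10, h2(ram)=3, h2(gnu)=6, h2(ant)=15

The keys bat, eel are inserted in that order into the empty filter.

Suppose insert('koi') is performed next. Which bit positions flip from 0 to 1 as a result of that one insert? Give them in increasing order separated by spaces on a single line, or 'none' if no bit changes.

Answer: 7 13

Derivation:
Start: bits=0000000000000000
After insert 'bat': sets bits 2 8 -> bits=0010000010000000
After insert 'eel': sets bits 8 14 -> bits=0010000010000010
insert 'koi' would touch bits 7 13; currently bit7=0, bit13=0
Bits that are 0 among those (would change 0->1): 7 13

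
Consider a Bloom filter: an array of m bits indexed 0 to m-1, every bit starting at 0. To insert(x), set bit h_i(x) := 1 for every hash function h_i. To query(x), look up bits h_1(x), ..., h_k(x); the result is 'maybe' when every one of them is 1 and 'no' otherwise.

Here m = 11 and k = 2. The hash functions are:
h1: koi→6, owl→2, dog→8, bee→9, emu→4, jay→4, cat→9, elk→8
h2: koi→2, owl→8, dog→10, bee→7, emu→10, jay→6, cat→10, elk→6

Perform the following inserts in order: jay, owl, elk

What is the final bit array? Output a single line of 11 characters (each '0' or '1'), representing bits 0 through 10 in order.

Start: bits=00000000000
After insert 'jay': sets bits 4 6 -> bits=00001010000
After insert 'owl': sets bits 2 8 -> bits=00101010100
After insert 'elk': sets bits 6 8 -> bits=00101010100

Answer: 00101010100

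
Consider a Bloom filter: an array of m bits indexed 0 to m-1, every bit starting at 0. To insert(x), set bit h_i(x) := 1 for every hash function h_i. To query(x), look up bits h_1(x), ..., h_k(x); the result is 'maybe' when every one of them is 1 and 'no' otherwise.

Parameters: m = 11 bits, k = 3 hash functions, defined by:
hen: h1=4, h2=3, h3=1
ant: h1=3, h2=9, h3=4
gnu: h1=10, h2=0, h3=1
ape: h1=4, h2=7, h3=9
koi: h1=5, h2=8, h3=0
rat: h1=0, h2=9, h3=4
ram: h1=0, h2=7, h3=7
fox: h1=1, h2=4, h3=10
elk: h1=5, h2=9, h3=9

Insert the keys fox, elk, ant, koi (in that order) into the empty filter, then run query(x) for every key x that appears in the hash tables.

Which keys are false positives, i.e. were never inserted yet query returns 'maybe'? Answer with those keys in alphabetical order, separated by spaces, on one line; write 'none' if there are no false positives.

Answer: gnu hen rat

Derivation:
Start: bits=00000000000
After insert 'fox': sets bits 1 4 10 -> bits=01001000001
After insert 'elk': sets bits 5 9 -> bits=01001100011
After insert 'ant': sets bits 3 4 9 -> bits=01011100011
After insert 'koi': sets bits 0 5 8 -> bits=11011100111
Not inserted: ape gnu hen ram rat — query each against bits=11011100111:
query ape: checks bit4=1, bit7=0, bit9=1 (has a 0) -> no => not a false positive
query gnu: checks bit0=1, bit1=1, bit10=1 (all 1) -> maybe => FALSE POSITIVE
query hen: checks bit1=1, bit3=1, bit4=1 (all 1) -> maybe => FALSE POSITIVE
query ram: checks bit0=1, bit7=0 (has a 0) -> no => not a false positive
query rat: checks bit0=1, bit4=1, bit9=1 (all 1) -> maybe => FALSE POSITIVE
False positives (alphabetical): gnu hen rat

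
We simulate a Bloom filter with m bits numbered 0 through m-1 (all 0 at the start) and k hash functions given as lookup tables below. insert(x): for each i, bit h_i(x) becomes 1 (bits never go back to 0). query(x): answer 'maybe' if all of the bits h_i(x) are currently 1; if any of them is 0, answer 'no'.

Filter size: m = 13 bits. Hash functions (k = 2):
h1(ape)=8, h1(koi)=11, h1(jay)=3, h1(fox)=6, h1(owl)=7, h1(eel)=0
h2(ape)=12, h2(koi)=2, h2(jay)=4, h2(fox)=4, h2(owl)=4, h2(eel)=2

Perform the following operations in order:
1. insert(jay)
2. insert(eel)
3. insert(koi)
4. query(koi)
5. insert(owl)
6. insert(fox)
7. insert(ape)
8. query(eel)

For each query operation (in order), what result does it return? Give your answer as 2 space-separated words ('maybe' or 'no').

Start: bits=0000000000000
Op 1: insert jay -> sets bits 3 4 -> bits=0001100000000
Op 2: insert eel -> sets bits 0 2 -> bits=1011100000000
Op 3: insert koi -> sets bits 2 11 -> bits=1011100000010
Op 4: query koi -> checks bit2=1, bit11=1 (all 1) -> maybe
Op 5: insert owl -> sets bits 4 7 -> bits=1011100100010
Op 6: insert fox -> sets bits 4 6 -> bits=1011101100010
Op 7: insert ape -> sets bits 8 12 -> bits=1011101110011
Op 8: query eel -> checks bit0=1, bit2=1 (all 1) -> maybe
Query results in order: maybe maybe

Answer: maybe maybe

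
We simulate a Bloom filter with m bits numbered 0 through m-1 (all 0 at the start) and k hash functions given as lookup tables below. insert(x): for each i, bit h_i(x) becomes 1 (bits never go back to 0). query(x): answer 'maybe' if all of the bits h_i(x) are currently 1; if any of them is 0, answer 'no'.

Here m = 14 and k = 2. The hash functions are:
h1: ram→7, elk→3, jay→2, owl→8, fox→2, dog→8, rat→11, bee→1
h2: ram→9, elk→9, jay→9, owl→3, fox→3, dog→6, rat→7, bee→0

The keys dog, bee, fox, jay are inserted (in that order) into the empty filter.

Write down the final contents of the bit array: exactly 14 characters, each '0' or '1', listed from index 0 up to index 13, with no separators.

Start: bits=00000000000000
After insert 'dog': sets bits 6 8 -> bits=00000010100000
After insert 'bee': sets bits 0 1 -> bits=11000010100000
After insert 'fox': sets bits 2 3 -> bits=11110010100000
After insert 'jay': sets bits 2 9 -> bits=11110010110000

Answer: 11110010110000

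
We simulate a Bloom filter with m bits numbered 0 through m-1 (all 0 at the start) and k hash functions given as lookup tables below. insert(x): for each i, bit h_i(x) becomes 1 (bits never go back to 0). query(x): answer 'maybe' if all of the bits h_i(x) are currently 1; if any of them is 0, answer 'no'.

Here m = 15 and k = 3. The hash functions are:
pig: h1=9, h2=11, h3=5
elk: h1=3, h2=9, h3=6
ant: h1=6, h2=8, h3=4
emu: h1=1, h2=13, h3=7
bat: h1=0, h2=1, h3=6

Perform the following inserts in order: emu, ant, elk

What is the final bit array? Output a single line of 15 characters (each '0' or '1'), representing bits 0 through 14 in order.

Start: bits=000000000000000
After insert 'emu': sets bits 1 7 13 -> bits=010000010000010
After insert 'ant': sets bits 4 6 8 -> bits=010010111000010
After insert 'elk': sets bits 3 6 9 -> bits=010110111100010

Answer: 010110111100010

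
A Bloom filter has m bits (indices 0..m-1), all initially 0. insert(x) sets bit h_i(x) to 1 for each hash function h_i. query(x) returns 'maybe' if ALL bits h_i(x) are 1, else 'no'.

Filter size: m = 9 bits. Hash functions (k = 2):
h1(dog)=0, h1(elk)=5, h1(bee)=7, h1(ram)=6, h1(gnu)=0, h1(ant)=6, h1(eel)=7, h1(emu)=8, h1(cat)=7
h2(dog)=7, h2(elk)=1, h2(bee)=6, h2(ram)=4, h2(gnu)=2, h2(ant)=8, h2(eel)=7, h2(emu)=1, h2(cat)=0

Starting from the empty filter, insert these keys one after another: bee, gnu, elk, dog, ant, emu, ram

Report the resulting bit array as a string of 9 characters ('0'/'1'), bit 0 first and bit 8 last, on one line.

Start: bits=000000000
After insert 'bee': sets bits 6 7 -> bits=000000110
After insert 'gnu': sets bits 0 2 -> bits=101000110
After insert 'elk': sets bits 1 5 -> bits=111001110
After insert 'dog': sets bits 0 7 -> bits=111001110
After insert 'ant': sets bits 6 8 -> bits=111001111
After insert 'emu': sets bits 1 8 -> bits=111001111
After insert 'ram': sets bits 4 6 -> bits=111011111

Answer: 111011111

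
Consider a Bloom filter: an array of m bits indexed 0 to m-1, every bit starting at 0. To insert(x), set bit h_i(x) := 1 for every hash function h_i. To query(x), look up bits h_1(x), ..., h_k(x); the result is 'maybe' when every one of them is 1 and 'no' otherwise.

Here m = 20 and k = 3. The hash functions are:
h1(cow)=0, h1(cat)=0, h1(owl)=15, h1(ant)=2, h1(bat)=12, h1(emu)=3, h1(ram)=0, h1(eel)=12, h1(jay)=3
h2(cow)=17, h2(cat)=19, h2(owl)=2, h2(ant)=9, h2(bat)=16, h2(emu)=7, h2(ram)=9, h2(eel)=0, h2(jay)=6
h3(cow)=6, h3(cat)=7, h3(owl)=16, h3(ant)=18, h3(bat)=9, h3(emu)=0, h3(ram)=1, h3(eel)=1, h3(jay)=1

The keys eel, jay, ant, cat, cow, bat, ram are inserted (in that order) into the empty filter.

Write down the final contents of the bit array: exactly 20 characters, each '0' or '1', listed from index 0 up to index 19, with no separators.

Answer: 11110011010010001111

Derivation:
Start: bits=00000000000000000000
After insert 'eel': sets bits 0 1 12 -> bits=11000000000010000000
After insert 'jay': sets bits 1 3 6 -> bits=11010010000010000000
After insert 'ant': sets bits 2 9 18 -> bits=11110010010010000010
After insert 'cat': sets bits 0 7 19 -> bits=11110011010010000011
After insert 'cow': sets bits 0 6 17 -> bits=11110011010010000111
After insert 'bat': sets bits 9 12 16 -> bits=11110011010010001111
After insert 'ram': sets bits 0 1 9 -> bits=11110011010010001111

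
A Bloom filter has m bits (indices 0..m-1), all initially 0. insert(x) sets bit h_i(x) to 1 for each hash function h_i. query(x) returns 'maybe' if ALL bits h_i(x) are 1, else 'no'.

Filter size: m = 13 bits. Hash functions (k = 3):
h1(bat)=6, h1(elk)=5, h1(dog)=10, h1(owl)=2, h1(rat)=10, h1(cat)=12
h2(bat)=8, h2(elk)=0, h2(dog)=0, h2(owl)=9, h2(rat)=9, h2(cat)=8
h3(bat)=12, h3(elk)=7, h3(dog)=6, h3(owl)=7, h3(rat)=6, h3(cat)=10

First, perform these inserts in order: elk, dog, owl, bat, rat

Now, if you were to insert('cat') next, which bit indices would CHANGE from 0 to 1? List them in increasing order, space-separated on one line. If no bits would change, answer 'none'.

Answer: none

Derivation:
Start: bits=0000000000000
After insert 'elk': sets bits 0 5 7 -> bits=1000010100000
After insert 'dog': sets bits 0 6 10 -> bits=1000011100100
After insert 'owl': sets bits 2 7 9 -> bits=1010011101100
After insert 'bat': sets bits 6 8 12 -> bits=1010011111101
After insert 'rat': sets bits 6 9 10 -> bits=1010011111101
insert 'cat' would touch bits 8 10 12; currently bit8=1, bit10=1, bit12=1
Bits that are 0 among those (would change 0->1): none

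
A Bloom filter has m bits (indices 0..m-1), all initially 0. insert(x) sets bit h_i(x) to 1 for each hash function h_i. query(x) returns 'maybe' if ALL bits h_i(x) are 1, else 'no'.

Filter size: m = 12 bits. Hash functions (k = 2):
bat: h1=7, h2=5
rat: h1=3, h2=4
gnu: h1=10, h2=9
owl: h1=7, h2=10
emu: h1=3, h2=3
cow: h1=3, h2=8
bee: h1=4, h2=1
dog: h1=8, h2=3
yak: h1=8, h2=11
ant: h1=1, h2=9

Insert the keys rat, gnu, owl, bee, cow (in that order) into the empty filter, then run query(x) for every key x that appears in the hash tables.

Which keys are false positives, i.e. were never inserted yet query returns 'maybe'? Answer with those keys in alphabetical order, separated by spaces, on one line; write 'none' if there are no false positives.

Answer: ant dog emu

Derivation:
Start: bits=000000000000
After insert 'rat': sets bits 3 4 -> bits=000110000000
After insert 'gnu': sets bits 9 10 -> bits=000110000110
After insert 'owl': sets bits 7 10 -> bits=000110010110
After insert 'bee': sets bits 1 4 -> bits=010110010110
After insert 'cow': sets bits 3 8 -> bits=010110011110
Not inserted: ant bat dog emu yak — query each against bits=010110011110:
query ant: checks bit1=1, bit9=1 (all 1) -> maybe => FALSE POSITIVE
query bat: checks bit5=0, bit7=1 (has a 0) -> no => not a false positive
query dog: checks bit3=1, bit8=1 (all 1) -> maybe => FALSE POSITIVE
query emu: checks bit3=1 (all 1) -> maybe => FALSE POSITIVE
query yak: checks bit8=1, bit11=0 (has a 0) -> no => not a false positive
False positives (alphabetical): ant dog emu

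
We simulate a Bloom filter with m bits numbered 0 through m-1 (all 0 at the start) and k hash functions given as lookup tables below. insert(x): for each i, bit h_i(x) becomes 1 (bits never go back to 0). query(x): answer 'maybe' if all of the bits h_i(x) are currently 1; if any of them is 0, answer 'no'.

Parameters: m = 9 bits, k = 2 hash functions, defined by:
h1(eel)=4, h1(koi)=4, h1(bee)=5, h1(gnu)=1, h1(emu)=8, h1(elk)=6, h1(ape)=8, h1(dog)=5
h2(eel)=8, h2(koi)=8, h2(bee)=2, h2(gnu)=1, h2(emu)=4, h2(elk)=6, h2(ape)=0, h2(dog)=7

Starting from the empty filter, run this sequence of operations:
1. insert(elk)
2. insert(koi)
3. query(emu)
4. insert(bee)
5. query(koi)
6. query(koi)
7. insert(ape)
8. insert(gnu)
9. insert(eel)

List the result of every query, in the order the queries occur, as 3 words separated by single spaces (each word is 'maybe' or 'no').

Start: bits=000000000
Op 1: insert elk -> sets bits 6 -> bits=000000100
Op 2: insert koi -> sets bits 4 8 -> bits=000010101
Op 3: query emu -> checks bit4=1, bit8=1 (all 1) -> maybe
Op 4: insert bee -> sets bits 2 5 -> bits=001011101
Op 5: query koi -> checks bit4=1, bit8=1 (all 1) -> maybe
Op 6: query koi -> checks bit4=1, bit8=1 (all 1) -> maybe
Op 7: insert ape -> sets bits 0 8 -> bits=101011101
Op 8: insert gnu -> sets bits 1 -> bits=111011101
Op 9: insert eel -> sets bits 4 8 -> bits=111011101
Query results in order: maybe maybe maybe

Answer: maybe maybe maybe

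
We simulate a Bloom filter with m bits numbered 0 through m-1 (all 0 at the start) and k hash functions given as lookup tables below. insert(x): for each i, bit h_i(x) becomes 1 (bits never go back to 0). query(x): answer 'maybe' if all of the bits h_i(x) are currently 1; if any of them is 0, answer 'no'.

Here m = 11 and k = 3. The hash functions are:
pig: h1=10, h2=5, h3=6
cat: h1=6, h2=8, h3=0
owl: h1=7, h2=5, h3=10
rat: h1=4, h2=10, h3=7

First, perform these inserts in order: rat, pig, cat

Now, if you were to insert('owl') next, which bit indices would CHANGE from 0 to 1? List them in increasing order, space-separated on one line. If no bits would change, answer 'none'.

Answer: none

Derivation:
Start: bits=00000000000
After insert 'rat': sets bits 4 7 10 -> bits=00001001001
After insert 'pig': sets bits 5 6 10 -> bits=00001111001
After insert 'cat': sets bits 0 6 8 -> bits=10001111101
insert 'owl' would touch bits 5 7 10; currently bit5=1, bit7=1, bit10=1
Bits that are 0 among those (would change 0->1): none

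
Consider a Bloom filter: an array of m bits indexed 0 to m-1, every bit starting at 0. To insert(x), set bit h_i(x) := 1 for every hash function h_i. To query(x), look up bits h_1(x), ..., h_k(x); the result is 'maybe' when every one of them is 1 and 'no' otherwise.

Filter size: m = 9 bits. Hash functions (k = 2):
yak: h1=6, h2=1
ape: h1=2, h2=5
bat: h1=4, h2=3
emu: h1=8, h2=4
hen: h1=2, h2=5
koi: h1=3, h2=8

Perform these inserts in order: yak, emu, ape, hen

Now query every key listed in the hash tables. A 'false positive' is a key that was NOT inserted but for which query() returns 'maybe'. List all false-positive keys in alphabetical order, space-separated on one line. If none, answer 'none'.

Start: bits=000000000
After insert 'yak': sets bits 1 6 -> bits=010000100
After insert 'emu': sets bits 4 8 -> bits=010010101
After insert 'ape': sets bits 2 5 -> bits=011011101
After insert 'hen': sets bits 2 5 -> bits=011011101
Not inserted: bat koi — query each against bits=011011101:
query bat: checks bit3=0, bit4=1 (has a 0) -> no => not a false positive
query koi: checks bit3=0, bit8=1 (has a 0) -> no => not a false positive
False positives (alphabetical): none

Answer: none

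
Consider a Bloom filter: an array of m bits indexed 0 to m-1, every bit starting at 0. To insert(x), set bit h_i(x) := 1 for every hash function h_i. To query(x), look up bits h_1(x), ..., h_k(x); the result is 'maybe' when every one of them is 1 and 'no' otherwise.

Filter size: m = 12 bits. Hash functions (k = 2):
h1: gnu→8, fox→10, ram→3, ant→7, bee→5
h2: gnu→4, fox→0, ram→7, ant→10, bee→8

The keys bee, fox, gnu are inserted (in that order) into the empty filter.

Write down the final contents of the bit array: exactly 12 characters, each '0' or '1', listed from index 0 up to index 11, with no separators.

Start: bits=000000000000
After insert 'bee': sets bits 5 8 -> bits=000001001000
After insert 'fox': sets bits 0 10 -> bits=100001001010
After insert 'gnu': sets bits 4 8 -> bits=100011001010

Answer: 100011001010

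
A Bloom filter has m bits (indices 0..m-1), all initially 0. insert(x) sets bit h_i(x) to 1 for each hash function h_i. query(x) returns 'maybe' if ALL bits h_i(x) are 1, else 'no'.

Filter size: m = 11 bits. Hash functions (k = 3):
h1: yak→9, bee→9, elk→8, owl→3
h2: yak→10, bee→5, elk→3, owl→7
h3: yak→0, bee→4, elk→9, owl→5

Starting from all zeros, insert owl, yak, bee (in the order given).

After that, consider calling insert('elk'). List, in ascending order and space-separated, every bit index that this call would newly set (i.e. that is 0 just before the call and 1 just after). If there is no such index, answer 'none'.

Start: bits=00000000000
After insert 'owl': sets bits 3 5 7 -> bits=00010101000
After insert 'yak': sets bits 0 9 10 -> bits=10010101011
After insert 'bee': sets bits 4 5 9 -> bits=10011101011
insert 'elk' would touch bits 3 8 9; currently bit3=1, bit8=0, bit9=1
Bits that are 0 among those (would change 0->1): 8

Answer: 8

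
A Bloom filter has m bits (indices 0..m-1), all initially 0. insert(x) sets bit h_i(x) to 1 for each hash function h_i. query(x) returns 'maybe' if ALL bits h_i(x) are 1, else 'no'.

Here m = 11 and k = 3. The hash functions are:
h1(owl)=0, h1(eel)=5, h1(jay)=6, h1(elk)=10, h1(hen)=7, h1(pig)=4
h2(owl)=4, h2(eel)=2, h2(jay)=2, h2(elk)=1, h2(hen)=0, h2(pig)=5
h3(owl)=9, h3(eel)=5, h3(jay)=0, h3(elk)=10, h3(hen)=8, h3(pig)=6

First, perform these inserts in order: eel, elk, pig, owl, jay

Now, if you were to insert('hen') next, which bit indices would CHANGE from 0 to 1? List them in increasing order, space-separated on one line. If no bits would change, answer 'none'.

Answer: 7 8

Derivation:
Start: bits=00000000000
After insert 'eel': sets bits 2 5 -> bits=00100100000
After insert 'elk': sets bits 1 10 -> bits=01100100001
After insert 'pig': sets bits 4 5 6 -> bits=01101110001
After insert 'owl': sets bits 0 4 9 -> bits=11101110011
After insert 'jay': sets bits 0 2 6 -> bits=11101110011
insert 'hen' would touch bits 0 7 8; currently bit0=1, bit7=0, bit8=0
Bits that are 0 among those (would change 0->1): 7 8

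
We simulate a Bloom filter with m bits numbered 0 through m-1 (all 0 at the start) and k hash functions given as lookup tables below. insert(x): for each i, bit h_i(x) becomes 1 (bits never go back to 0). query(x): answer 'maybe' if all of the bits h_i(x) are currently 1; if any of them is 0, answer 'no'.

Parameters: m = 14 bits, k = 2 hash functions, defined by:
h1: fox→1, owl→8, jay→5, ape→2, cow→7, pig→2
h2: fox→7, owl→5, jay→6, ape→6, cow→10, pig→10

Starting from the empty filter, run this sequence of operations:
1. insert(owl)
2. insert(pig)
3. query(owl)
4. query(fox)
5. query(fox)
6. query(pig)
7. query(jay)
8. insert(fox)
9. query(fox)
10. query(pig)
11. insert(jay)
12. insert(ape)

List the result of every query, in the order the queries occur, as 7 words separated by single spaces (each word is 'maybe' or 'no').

Start: bits=00000000000000
Op 1: insert owl -> sets bits 5 8 -> bits=00000100100000
Op 2: insert pig -> sets bits 2 10 -> bits=00100100101000
Op 3: query owl -> checks bit5=1, bit8=1 (all 1) -> maybe
Op 4: query fox -> checks bit1=0, bit7=0 (has a 0) -> no
Op 5: query fox -> checks bit1=0, bit7=0 (has a 0) -> no
Op 6: query pig -> checks bit2=1, bit10=1 (all 1) -> maybe
Op 7: query jay -> checks bit5=1, bit6=0 (has a 0) -> no
Op 8: insert fox -> sets bits 1 7 -> bits=01100101101000
Op 9: query fox -> checks bit1=1, bit7=1 (all 1) -> maybe
Op 10: query pig -> checks bit2=1, bit10=1 (all 1) -> maybe
Op 11: insert jay -> sets bits 5 6 -> bits=01100111101000
Op 12: insert ape -> sets bits 2 6 -> bits=01100111101000
Query results in order: maybe no no maybe no maybe maybe

Answer: maybe no no maybe no maybe maybe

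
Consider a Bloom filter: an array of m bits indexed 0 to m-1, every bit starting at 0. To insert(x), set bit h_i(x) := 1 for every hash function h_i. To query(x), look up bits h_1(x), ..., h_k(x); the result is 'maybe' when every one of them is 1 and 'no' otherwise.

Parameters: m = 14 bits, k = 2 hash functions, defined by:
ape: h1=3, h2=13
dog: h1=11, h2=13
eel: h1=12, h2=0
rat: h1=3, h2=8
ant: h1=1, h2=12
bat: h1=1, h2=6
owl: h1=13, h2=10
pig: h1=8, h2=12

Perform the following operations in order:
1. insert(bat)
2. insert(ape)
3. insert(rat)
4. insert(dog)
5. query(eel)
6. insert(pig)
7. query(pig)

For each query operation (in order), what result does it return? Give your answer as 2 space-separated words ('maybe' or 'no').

Answer: no maybe

Derivation:
Start: bits=00000000000000
Op 1: insert bat -> sets bits 1 6 -> bits=01000010000000
Op 2: insert ape -> sets bits 3 13 -> bits=01010010000001
Op 3: insert rat -> sets bits 3 8 -> bits=01010010100001
Op 4: insert dog -> sets bits 11 13 -> bits=01010010100101
Op 5: query eel -> checks bit0=0, bit12=0 (has a 0) -> no
Op 6: insert pig -> sets bits 8 12 -> bits=01010010100111
Op 7: query pig -> checks bit8=1, bit12=1 (all 1) -> maybe
Query results in order: no maybe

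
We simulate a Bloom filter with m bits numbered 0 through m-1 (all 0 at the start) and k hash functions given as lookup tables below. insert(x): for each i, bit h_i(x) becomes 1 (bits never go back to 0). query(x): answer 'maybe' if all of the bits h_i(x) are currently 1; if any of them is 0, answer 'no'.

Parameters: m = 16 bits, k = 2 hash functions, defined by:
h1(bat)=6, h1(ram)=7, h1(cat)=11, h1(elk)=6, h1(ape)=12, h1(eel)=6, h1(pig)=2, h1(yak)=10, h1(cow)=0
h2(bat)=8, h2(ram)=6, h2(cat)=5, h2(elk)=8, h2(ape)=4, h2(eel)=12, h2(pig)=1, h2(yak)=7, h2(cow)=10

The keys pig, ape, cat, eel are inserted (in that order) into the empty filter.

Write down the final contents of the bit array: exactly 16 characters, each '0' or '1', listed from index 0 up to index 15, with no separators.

Start: bits=0000000000000000
After insert 'pig': sets bits 1 2 -> bits=0110000000000000
After insert 'ape': sets bits 4 12 -> bits=0110100000001000
After insert 'cat': sets bits 5 11 -> bits=0110110000011000
After insert 'eel': sets bits 6 12 -> bits=0110111000011000

Answer: 0110111000011000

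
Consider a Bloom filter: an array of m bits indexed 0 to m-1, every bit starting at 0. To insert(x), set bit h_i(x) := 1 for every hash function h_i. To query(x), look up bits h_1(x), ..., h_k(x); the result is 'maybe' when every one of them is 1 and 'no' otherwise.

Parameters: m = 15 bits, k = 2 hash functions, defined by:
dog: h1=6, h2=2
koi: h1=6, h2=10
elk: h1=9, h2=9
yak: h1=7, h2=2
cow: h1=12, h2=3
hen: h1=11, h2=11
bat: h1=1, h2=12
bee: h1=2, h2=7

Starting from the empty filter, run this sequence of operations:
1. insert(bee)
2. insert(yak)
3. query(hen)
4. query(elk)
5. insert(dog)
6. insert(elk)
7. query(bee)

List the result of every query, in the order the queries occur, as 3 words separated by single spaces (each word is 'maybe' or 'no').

Start: bits=000000000000000
Op 1: insert bee -> sets bits 2 7 -> bits=001000010000000
Op 2: insert yak -> sets bits 2 7 -> bits=001000010000000
Op 3: query hen -> checks bit11=0 (has a 0) -> no
Op 4: query elk -> checks bit9=0 (has a 0) -> no
Op 5: insert dog -> sets bits 2 6 -> bits=001000110000000
Op 6: insert elk -> sets bits 9 -> bits=001000110100000
Op 7: query bee -> checks bit2=1, bit7=1 (all 1) -> maybe
Query results in order: no no maybe

Answer: no no maybe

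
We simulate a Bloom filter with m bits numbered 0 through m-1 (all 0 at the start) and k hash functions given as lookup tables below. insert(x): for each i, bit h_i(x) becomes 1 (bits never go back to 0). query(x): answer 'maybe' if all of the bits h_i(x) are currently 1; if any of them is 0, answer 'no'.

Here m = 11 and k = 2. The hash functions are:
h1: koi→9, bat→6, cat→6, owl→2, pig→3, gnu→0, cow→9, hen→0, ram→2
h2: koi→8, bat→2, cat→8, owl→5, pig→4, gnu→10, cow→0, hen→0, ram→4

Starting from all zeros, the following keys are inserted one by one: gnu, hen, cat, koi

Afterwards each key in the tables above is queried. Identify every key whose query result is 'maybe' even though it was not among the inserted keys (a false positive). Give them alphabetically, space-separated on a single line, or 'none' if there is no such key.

Answer: cow

Derivation:
Start: bits=00000000000
After insert 'gnu': sets bits 0 10 -> bits=10000000001
After insert 'hen': sets bits 0 -> bits=10000000001
After insert 'cat': sets bits 6 8 -> bits=10000010101
After insert 'koi': sets bits 8 9 -> bits=10000010111
Not inserted: bat cow owl pig ram — query each against bits=10000010111:
query bat: checks bit2=0, bit6=1 (has a 0) -> no => not a false positive
query cow: checks bit0=1, bit9=1 (all 1) -> maybe => FALSE POSITIVE
query owl: checks bit2=0, bit5=0 (has a 0) -> no => not a false positive
query pig: checks bit3=0, bit4=0 (has a 0) -> no => not a false positive
query ram: checks bit2=0, bit4=0 (has a 0) -> no => not a false positive
False positives (alphabetical): cow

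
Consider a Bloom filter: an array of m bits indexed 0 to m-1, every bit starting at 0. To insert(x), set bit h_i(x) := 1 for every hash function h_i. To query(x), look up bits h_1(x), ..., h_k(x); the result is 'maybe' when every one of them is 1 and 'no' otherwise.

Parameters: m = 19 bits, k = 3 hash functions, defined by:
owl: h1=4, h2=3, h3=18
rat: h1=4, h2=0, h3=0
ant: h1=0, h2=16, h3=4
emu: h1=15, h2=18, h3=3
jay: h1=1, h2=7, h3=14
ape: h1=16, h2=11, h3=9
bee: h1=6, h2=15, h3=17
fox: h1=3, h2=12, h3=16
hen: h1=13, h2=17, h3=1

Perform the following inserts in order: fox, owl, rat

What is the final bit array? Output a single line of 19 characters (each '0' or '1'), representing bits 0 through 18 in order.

Answer: 1001100000001000101

Derivation:
Start: bits=0000000000000000000
After insert 'fox': sets bits 3 12 16 -> bits=0001000000001000100
After insert 'owl': sets bits 3 4 18 -> bits=0001100000001000101
After insert 'rat': sets bits 0 4 -> bits=1001100000001000101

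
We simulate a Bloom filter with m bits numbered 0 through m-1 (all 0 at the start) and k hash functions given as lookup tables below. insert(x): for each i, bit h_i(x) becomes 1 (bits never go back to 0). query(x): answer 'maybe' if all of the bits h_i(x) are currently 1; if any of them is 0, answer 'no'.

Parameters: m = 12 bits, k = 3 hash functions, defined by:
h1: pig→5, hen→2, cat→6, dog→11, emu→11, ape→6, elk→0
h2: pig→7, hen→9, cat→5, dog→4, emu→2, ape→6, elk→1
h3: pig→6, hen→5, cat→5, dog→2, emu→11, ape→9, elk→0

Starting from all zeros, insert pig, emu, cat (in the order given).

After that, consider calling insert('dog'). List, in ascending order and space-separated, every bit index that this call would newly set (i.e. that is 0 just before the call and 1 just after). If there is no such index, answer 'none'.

Start: bits=000000000000
After insert 'pig': sets bits 5 6 7 -> bits=000001110000
After insert 'emu': sets bits 2 11 -> bits=001001110001
After insert 'cat': sets bits 5 6 -> bits=001001110001
insert 'dog' would touch bits 2 4 11; currently bit2=1, bit4=0, bit11=1
Bits that are 0 among those (would change 0->1): 4

Answer: 4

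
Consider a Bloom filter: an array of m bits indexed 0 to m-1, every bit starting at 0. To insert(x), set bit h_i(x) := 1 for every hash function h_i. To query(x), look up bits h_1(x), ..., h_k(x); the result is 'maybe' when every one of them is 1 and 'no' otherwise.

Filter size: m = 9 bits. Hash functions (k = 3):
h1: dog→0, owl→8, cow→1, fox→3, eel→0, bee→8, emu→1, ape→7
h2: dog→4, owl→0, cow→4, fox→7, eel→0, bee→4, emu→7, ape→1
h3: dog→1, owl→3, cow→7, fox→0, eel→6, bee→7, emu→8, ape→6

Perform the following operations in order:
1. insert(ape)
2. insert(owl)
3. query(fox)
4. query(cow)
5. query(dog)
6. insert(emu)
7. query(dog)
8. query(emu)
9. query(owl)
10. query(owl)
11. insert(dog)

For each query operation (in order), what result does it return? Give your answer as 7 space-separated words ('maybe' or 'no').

Answer: maybe no no no maybe maybe maybe

Derivation:
Start: bits=000000000
Op 1: insert ape -> sets bits 1 6 7 -> bits=010000110
Op 2: insert owl -> sets bits 0 3 8 -> bits=110100111
Op 3: query fox -> checks bit0=1, bit3=1, bit7=1 (all 1) -> maybe
Op 4: query cow -> checks bit1=1, bit4=0, bit7=1 (has a 0) -> no
Op 5: query dog -> checks bit0=1, bit1=1, bit4=0 (has a 0) -> no
Op 6: insert emu -> sets bits 1 7 8 -> bits=110100111
Op 7: query dog -> checks bit0=1, bit1=1, bit4=0 (has a 0) -> no
Op 8: query emu -> checks bit1=1, bit7=1, bit8=1 (all 1) -> maybe
Op 9: query owl -> checks bit0=1, bit3=1, bit8=1 (all 1) -> maybe
Op 10: query owl -> checks bit0=1, bit3=1, bit8=1 (all 1) -> maybe
Op 11: insert dog -> sets bits 0 1 4 -> bits=110110111
Query results in order: maybe no no no maybe maybe maybe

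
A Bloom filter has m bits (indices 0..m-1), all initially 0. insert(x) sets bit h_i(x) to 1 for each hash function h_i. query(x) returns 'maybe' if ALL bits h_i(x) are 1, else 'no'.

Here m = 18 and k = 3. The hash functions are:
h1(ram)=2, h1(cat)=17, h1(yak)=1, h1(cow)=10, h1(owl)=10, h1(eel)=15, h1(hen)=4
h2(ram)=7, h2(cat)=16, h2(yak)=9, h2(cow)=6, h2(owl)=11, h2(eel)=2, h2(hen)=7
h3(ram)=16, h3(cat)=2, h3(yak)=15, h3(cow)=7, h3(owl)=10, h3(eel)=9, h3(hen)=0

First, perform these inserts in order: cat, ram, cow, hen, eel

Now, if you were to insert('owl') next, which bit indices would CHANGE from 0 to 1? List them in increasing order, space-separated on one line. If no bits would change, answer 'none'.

Answer: 11

Derivation:
Start: bits=000000000000000000
After insert 'cat': sets bits 2 16 17 -> bits=001000000000000011
After insert 'ram': sets bits 2 7 16 -> bits=001000010000000011
After insert 'cow': sets bits 6 7 10 -> bits=001000110010000011
After insert 'hen': sets bits 0 4 7 -> bits=101010110010000011
After insert 'eel': sets bits 2 9 15 -> bits=101010110110000111
insert 'owl' would touch bits 10 11; currently bit10=1, bit11=0
Bits that are 0 among those (would change 0->1): 11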